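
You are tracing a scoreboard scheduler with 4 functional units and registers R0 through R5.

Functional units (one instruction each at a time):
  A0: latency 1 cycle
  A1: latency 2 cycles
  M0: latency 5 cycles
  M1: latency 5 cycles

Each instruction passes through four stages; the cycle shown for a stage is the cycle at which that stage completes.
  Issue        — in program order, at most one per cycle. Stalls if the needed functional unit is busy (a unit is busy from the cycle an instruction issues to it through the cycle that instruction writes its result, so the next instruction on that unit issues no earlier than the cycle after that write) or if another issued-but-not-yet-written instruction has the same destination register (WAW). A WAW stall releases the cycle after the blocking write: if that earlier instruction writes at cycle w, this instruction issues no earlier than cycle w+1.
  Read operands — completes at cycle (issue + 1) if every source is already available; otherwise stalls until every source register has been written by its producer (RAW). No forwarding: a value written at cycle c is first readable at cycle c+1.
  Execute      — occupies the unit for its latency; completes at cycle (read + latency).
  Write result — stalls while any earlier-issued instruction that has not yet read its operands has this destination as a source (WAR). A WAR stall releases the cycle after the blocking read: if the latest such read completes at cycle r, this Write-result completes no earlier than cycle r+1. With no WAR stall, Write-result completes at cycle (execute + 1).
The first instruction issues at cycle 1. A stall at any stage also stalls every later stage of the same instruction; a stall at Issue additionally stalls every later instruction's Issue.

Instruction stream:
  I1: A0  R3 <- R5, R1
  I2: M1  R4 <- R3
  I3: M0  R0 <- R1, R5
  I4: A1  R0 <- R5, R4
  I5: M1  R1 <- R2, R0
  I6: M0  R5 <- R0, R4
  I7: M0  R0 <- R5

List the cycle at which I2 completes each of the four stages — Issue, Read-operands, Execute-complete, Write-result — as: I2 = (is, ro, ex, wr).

c1: I1 dispatched to A0
c2: I1 operands ready, I2 dispatched to M1
c3: I1 complete, I3 dispatched to M0
c4: R3←I1, I3 operands ready
c5: I2 operands ready
c9: I3 complete
c10: I2 complete, R0←I3
c11: R4←I2, I4 dispatched to A1
c12: I4 operands ready, I5 dispatched to M1
c13: I6 dispatched to M0
c14: I4 complete
c15: R0←I4
c16: I5 operands ready, I6 operands ready
c21: I5 complete, I6 complete
c22: R1←I5, R5←I6
c23: I7 dispatched to M0
c24: I7 operands ready
c29: I7 complete
c30: R0←I7

I2 = (2, 5, 10, 11)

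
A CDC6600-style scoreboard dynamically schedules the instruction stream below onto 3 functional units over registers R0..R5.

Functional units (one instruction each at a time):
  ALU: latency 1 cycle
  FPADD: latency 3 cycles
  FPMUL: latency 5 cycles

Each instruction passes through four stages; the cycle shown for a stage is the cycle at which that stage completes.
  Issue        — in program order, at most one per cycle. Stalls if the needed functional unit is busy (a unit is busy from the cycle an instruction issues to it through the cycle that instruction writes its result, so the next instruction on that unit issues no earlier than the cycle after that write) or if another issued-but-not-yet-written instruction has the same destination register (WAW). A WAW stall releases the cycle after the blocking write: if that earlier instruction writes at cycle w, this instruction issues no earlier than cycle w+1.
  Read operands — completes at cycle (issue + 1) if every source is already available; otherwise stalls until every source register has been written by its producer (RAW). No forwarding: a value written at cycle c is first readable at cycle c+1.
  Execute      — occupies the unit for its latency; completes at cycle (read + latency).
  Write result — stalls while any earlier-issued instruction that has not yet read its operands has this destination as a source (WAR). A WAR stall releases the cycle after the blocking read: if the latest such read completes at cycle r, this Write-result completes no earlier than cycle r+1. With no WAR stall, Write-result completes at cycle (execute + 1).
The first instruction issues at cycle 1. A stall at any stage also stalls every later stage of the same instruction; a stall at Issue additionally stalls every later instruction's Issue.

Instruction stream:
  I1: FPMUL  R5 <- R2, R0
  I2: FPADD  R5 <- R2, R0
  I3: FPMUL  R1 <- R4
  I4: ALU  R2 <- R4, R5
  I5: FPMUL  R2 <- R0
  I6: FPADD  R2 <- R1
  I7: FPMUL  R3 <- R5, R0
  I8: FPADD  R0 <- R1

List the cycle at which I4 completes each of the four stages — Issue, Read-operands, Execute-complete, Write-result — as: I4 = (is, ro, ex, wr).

I4 = (11, 15, 16, 17)

I1 -> (1, 2, 7, 8)
I2 -> (9, 10, 13, 14)  // WAW R5: wait I1 write@8
I3 -> (10, 11, 16, 17)
I4 -> (11, 15, 16, 17)  // RAW R5: wait I2 write@14
I5 -> (18, 19, 24, 25)  // WAW R2: wait I4 write@17
I6 -> (26, 27, 30, 31)  // WAW R2: wait I5 write@25
I7 -> (27, 28, 33, 34)
I8 -> (32, 33, 36, 37)  // struct: FPADD busy until I6 writes@31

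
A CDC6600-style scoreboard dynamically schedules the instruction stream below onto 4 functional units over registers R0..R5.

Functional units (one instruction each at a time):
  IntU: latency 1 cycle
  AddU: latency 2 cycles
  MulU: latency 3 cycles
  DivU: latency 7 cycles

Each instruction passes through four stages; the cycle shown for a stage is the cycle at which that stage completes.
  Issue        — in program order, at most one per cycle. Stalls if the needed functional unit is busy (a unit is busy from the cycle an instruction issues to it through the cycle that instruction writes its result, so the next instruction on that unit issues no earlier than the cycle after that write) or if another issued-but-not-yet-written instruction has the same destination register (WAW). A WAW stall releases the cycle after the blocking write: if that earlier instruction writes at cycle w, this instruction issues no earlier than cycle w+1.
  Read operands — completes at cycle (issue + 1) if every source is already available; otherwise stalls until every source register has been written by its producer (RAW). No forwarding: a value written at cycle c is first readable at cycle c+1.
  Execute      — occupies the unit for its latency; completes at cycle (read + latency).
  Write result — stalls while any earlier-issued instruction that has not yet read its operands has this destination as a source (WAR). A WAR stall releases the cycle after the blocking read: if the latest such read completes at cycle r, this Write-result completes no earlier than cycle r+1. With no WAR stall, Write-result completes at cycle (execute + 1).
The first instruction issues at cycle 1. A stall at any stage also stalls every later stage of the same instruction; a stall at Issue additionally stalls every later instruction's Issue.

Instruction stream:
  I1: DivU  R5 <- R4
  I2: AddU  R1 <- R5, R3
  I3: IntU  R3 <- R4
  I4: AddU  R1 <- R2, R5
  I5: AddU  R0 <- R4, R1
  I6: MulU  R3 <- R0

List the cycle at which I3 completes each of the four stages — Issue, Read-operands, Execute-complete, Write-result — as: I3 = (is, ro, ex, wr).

I3 = (3, 4, 5, 12)

[I1] 1/2/9/10
[I2] 2/11/13/14  (RAW R5: wait I1 write@10)
[I3] 3/4/5/12  (WAR R3: wait I2 read@11)
[I4] 15/16/18/19  (struct: AddU busy until I2 writes@14)
[I5] 20/21/23/24  (struct: AddU busy until I4 writes@19)
[I6] 21/25/28/29  (RAW R0: wait I5 write@24)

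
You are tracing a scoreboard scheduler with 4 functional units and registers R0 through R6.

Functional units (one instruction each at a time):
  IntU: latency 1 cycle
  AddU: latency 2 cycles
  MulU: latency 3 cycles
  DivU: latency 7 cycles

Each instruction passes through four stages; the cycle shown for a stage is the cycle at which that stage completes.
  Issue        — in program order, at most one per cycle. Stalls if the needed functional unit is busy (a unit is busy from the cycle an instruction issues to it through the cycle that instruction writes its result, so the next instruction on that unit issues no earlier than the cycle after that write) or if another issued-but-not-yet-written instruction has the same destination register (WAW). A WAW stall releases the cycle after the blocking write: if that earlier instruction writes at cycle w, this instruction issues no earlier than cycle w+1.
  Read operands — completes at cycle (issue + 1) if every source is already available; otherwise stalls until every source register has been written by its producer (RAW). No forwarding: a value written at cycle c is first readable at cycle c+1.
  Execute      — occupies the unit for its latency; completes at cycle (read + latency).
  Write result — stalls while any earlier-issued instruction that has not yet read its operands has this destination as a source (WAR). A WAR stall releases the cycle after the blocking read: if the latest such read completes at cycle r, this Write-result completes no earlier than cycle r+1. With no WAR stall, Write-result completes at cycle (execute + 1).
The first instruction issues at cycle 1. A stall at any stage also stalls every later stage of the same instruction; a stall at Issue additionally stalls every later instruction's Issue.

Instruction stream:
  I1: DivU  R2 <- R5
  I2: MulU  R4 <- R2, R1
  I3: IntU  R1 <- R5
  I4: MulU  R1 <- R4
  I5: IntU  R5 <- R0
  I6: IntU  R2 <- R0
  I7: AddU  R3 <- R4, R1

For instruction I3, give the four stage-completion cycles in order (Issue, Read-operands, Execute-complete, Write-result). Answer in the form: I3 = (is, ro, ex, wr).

I3 = (3, 4, 5, 12)

I1 -> (1, 2, 9, 10)
I2 -> (2, 11, 14, 15)  // RAW R2: wait I1 write@10
I3 -> (3, 4, 5, 12)  // WAR R1: wait I2 read@11
I4 -> (16, 17, 20, 21)  // struct: MulU busy until I2 writes@15
I5 -> (17, 18, 19, 20)
I6 -> (21, 22, 23, 24)  // struct: IntU busy until I5 writes@20
I7 -> (22, 23, 25, 26)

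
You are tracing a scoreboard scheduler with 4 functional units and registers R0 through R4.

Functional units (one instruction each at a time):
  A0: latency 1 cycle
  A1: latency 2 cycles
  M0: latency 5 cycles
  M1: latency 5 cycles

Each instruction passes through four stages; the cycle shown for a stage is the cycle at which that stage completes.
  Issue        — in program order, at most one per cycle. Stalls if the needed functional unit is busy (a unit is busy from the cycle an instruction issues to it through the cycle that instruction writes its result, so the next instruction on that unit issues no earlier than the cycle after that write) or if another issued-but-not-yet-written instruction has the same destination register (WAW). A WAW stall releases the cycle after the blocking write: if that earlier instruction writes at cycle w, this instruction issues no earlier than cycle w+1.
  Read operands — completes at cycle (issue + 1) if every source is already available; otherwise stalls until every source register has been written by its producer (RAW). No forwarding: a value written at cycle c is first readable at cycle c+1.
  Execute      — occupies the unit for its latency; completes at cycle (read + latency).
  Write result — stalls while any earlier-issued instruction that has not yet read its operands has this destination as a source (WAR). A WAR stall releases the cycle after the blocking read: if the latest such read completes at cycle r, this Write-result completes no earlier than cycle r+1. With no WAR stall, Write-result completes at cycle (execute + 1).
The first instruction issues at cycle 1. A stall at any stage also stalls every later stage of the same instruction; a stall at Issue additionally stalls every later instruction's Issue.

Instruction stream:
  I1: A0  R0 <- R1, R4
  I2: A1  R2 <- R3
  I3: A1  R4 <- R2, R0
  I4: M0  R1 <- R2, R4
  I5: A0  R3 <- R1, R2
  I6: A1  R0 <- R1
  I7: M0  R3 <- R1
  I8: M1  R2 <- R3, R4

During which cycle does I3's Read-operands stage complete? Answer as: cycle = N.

c1: I1 dispatched to A0
c2: I1 operands ready; I2 dispatched to A1
c3: I1 complete; I2 operands ready
c4: R0←I1
c5: I2 complete
c6: R2←I2
c7: I3 dispatched to A1
c8: I3 operands ready; I4 dispatched to M0
c9: I5 dispatched to A0
c10: I3 complete
c11: R4←I3
c12: I4 operands ready; I6 dispatched to A1
c17: I4 complete
c18: R1←I4
c19: I5 operands ready; I6 operands ready
c20: I5 complete
c21: R3←I5; I6 complete
c22: R0←I6; I7 dispatched to M0
c23: I7 operands ready; I8 dispatched to M1
c28: I7 complete
c29: R3←I7
c30: I8 operands ready
c35: I8 complete
c36: R2←I8

cycle = 8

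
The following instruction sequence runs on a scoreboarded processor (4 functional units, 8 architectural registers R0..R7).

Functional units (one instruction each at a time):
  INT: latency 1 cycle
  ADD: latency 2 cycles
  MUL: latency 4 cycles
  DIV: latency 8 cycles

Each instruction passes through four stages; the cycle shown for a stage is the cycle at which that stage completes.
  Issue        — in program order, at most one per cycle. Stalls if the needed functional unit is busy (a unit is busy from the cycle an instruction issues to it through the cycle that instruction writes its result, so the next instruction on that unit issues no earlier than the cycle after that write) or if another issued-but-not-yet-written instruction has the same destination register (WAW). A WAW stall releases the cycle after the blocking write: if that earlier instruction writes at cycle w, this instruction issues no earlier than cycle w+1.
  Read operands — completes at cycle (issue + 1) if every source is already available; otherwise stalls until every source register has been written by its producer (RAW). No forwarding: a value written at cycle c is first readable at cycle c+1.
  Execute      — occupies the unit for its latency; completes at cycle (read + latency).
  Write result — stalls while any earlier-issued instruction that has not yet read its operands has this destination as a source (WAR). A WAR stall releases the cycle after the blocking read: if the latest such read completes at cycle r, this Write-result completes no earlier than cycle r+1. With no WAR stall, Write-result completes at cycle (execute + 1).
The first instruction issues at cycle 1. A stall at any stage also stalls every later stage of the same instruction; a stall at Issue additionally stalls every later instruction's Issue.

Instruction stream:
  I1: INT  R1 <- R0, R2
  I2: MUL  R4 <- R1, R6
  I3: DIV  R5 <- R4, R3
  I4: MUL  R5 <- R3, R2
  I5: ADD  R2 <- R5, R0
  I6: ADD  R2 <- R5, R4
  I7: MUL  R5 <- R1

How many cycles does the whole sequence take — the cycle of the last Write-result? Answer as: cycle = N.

cycle = 39

c1: I1 dispatched to INT
c2: I1 operands ready | I2 dispatched to MUL
c3: I1 complete | I3 dispatched to DIV
c4: R1←I1
c5: I2 operands ready
c9: I2 complete
c10: R4←I2
c11: I3 operands ready
c19: I3 complete
c20: R5←I3
c21: I4 dispatched to MUL
c22: I4 operands ready | I5 dispatched to ADD
c26: I4 complete
c27: R5←I4
c28: I5 operands ready
c30: I5 complete
c31: R2←I5
c32: I6 dispatched to ADD
c33: I6 operands ready | I7 dispatched to MUL
c34: I7 operands ready
c35: I6 complete
c36: R2←I6
c38: I7 complete
c39: R5←I7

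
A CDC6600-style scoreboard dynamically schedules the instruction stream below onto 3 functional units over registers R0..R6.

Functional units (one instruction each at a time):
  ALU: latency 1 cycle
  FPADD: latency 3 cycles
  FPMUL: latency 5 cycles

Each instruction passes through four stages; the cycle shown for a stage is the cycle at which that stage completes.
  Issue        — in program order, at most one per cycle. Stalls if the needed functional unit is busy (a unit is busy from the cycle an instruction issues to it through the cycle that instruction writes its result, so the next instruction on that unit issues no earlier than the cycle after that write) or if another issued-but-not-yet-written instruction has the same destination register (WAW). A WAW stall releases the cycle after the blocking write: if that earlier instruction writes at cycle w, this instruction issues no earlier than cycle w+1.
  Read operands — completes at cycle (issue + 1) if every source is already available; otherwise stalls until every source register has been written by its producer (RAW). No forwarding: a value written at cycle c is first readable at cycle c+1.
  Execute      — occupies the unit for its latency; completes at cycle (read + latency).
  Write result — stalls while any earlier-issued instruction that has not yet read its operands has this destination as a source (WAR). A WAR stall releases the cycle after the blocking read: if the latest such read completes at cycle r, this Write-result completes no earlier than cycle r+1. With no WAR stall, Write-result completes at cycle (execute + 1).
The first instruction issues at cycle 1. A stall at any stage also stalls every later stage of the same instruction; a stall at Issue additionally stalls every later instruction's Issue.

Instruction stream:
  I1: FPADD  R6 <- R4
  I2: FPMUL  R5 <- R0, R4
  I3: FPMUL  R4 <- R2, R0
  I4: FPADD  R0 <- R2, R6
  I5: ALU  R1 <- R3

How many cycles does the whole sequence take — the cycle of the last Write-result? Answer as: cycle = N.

cycle = 17

cycle 1: I1 dispatched to FPADD
cycle 2: I1 operands ready · I2 dispatched to FPMUL
cycle 3: I2 operands ready
cycle 5: I1 complete
cycle 6: R6←I1
cycle 8: I2 complete
cycle 9: R5←I2
cycle 10: I3 dispatched to FPMUL
cycle 11: I3 operands ready · I4 dispatched to FPADD
cycle 12: I4 operands ready · I5 dispatched to ALU
cycle 13: I5 operands ready
cycle 14: I5 complete
cycle 15: I4 complete · R1←I5
cycle 16: I3 complete · R0←I4
cycle 17: R4←I3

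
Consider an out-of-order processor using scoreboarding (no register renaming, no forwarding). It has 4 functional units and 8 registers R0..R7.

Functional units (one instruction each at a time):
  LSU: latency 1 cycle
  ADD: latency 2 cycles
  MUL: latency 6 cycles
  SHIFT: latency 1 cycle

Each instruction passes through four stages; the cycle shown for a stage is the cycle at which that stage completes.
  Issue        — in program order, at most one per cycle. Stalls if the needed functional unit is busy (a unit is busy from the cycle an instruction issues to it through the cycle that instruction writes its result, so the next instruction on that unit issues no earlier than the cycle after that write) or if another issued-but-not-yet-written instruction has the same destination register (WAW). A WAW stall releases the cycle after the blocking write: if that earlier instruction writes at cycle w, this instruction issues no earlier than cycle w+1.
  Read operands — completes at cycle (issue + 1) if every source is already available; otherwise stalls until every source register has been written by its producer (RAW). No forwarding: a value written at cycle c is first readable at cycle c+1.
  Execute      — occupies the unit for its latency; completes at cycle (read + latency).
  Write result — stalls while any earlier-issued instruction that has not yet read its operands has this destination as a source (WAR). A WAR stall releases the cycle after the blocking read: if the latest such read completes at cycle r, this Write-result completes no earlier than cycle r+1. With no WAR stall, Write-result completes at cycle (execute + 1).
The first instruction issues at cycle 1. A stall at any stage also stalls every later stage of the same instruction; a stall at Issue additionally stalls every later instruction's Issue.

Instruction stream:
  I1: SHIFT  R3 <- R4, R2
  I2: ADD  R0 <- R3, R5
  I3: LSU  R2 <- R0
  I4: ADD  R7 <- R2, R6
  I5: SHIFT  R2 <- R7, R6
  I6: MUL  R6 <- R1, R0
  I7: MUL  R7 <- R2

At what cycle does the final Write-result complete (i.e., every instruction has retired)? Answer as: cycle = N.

I1 -> (1, 2, 3, 4)
I2 -> (2, 5, 7, 8)  // RAW R3: wait I1 write@4
I3 -> (3, 9, 10, 11)  // RAW R0: wait I2 write@8
I4 -> (9, 12, 14, 15)  // struct: ADD busy until I2 writes@8, RAW R2: wait I3 write@11
I5 -> (12, 16, 17, 18)  // WAW R2: wait I3 write@11, RAW R7: wait I4 write@15
I6 -> (13, 14, 20, 21)
I7 -> (22, 23, 29, 30)  // struct: MUL busy until I6 writes@21

cycle = 30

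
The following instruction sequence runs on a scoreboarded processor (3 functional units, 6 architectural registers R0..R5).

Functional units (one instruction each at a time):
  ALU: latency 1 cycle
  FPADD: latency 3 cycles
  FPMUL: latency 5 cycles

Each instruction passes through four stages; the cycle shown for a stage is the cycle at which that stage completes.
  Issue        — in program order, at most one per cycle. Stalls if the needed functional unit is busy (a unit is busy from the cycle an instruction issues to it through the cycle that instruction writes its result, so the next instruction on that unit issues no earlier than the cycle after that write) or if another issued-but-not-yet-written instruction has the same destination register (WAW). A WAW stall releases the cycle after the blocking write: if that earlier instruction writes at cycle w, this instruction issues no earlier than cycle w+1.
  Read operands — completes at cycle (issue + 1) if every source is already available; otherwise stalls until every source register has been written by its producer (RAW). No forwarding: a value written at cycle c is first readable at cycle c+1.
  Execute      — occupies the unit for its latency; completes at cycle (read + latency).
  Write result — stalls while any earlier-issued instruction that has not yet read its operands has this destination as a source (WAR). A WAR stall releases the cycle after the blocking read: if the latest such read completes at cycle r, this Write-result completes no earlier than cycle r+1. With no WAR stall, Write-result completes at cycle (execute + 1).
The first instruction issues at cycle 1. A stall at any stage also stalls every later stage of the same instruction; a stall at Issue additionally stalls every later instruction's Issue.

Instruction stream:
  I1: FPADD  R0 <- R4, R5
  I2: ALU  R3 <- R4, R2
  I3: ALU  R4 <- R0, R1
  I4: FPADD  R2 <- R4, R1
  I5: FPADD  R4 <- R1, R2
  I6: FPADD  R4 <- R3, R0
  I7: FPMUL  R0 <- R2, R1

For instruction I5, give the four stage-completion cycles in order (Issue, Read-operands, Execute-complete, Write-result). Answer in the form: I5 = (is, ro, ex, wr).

I5 = (15, 16, 19, 20)

cycle 1: I1→FPADD
cycle 2: I1 RO · I2→ALU
cycle 3: I2 RO
cycle 4: I2 EX
cycle 5: I1 EX · I2 WR R3
cycle 6: I1 WR R0 · I3→ALU
cycle 7: I3 RO · I4→FPADD
cycle 8: I3 EX
cycle 9: I3 WR R4
cycle 10: I4 RO
cycle 13: I4 EX
cycle 14: I4 WR R2
cycle 15: I5→FPADD
cycle 16: I5 RO
cycle 19: I5 EX
cycle 20: I5 WR R4
cycle 21: I6→FPADD
cycle 22: I6 RO · I7→FPMUL
cycle 23: I7 RO
cycle 25: I6 EX
cycle 26: I6 WR R4
cycle 28: I7 EX
cycle 29: I7 WR R0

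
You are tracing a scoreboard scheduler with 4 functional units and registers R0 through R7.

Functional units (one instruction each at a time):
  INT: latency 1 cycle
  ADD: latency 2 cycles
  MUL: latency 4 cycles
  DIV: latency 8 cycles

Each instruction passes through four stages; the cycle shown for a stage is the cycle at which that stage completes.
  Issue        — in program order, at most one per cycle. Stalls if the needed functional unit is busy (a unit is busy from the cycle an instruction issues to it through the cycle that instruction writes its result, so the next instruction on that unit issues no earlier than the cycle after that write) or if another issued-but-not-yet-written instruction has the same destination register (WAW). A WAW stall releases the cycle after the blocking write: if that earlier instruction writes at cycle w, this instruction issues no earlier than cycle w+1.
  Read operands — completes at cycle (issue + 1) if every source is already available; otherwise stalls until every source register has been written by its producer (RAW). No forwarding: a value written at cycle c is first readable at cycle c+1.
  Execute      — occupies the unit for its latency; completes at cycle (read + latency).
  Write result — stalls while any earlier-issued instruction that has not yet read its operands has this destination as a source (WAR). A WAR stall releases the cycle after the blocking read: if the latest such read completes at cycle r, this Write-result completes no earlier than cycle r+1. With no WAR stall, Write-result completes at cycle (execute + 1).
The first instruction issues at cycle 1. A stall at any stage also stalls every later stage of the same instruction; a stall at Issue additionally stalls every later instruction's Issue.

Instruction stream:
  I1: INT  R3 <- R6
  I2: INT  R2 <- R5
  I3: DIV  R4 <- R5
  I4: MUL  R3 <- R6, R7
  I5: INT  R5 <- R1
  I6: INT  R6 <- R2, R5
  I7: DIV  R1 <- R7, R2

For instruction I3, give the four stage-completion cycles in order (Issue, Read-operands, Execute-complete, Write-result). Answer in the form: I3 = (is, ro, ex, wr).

cycle 1: I1 issues→INT
cycle 2: I1 reads
cycle 3: I1 exec-done
cycle 4: I1 writes R3
cycle 5: I2 issues→INT
cycle 6: I2 reads · I3 issues→DIV
cycle 7: I2 exec-done · I3 reads · I4 issues→MUL
cycle 8: I2 writes R2 · I4 reads
cycle 9: I5 issues→INT
cycle 10: I5 reads
cycle 11: I5 exec-done
cycle 12: I4 exec-done · I5 writes R5
cycle 13: I4 writes R3 · I6 issues→INT
cycle 14: I6 reads
cycle 15: I3 exec-done · I6 exec-done
cycle 16: I3 writes R4 · I6 writes R6
cycle 17: I7 issues→DIV
cycle 18: I7 reads
cycle 26: I7 exec-done
cycle 27: I7 writes R1

I3 = (6, 7, 15, 16)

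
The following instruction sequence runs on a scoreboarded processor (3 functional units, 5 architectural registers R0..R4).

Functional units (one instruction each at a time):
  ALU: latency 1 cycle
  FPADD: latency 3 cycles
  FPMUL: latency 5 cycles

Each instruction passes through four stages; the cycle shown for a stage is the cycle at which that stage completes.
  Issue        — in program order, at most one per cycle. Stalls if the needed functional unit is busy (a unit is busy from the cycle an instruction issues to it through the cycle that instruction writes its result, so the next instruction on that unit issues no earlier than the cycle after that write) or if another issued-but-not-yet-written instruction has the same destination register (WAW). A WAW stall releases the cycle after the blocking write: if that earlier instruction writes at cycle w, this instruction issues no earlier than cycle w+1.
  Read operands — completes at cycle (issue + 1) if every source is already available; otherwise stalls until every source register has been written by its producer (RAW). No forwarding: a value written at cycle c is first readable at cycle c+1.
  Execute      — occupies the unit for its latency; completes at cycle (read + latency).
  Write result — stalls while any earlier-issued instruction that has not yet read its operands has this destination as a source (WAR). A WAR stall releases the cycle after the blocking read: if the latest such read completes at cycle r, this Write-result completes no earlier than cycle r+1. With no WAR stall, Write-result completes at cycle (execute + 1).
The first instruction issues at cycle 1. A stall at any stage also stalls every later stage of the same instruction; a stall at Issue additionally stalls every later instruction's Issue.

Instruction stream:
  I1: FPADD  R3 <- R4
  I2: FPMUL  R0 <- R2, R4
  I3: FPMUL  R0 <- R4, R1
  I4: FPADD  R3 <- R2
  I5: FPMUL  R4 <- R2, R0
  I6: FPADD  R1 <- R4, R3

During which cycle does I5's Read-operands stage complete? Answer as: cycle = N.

cycle = 19

c1: I1 dispatched to FPADD
c2: I1 operands ready, I2 dispatched to FPMUL
c3: I2 operands ready
c5: I1 complete
c6: R3←I1
c8: I2 complete
c9: R0←I2
c10: I3 dispatched to FPMUL
c11: I3 operands ready, I4 dispatched to FPADD
c12: I4 operands ready
c15: I4 complete
c16: I3 complete, R3←I4
c17: R0←I3
c18: I5 dispatched to FPMUL
c19: I5 operands ready, I6 dispatched to FPADD
c24: I5 complete
c25: R4←I5
c26: I6 operands ready
c29: I6 complete
c30: R1←I6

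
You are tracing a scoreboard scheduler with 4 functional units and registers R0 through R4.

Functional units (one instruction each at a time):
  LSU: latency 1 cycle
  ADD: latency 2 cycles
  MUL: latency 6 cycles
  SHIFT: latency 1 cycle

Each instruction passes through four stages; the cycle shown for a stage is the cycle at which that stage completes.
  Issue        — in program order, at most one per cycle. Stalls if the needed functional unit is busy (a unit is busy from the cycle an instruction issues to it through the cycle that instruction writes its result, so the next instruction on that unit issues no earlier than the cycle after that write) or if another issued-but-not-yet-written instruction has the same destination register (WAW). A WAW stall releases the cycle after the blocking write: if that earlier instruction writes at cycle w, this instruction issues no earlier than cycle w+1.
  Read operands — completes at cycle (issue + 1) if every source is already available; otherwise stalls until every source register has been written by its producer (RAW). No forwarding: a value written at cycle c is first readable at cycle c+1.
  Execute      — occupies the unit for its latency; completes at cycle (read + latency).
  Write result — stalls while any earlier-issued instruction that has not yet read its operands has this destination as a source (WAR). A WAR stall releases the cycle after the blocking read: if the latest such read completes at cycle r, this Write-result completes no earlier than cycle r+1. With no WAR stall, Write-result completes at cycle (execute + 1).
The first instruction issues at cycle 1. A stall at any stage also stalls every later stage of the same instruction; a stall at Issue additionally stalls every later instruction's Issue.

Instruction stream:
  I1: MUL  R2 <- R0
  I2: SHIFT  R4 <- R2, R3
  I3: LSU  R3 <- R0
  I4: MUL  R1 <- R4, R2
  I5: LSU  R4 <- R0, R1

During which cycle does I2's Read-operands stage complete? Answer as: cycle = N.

c1: I1→MUL
c2: I1 RO, I2→SHIFT
c3: I3→LSU
c4: I3 RO
c5: I3 EX
c8: I1 EX
c9: I1 WR R2
c10: I2 RO, I4→MUL
c11: I2 EX, I3 WR R3
c12: I2 WR R4
c13: I4 RO, I5→LSU
c19: I4 EX
c20: I4 WR R1
c21: I5 RO
c22: I5 EX
c23: I5 WR R4

cycle = 10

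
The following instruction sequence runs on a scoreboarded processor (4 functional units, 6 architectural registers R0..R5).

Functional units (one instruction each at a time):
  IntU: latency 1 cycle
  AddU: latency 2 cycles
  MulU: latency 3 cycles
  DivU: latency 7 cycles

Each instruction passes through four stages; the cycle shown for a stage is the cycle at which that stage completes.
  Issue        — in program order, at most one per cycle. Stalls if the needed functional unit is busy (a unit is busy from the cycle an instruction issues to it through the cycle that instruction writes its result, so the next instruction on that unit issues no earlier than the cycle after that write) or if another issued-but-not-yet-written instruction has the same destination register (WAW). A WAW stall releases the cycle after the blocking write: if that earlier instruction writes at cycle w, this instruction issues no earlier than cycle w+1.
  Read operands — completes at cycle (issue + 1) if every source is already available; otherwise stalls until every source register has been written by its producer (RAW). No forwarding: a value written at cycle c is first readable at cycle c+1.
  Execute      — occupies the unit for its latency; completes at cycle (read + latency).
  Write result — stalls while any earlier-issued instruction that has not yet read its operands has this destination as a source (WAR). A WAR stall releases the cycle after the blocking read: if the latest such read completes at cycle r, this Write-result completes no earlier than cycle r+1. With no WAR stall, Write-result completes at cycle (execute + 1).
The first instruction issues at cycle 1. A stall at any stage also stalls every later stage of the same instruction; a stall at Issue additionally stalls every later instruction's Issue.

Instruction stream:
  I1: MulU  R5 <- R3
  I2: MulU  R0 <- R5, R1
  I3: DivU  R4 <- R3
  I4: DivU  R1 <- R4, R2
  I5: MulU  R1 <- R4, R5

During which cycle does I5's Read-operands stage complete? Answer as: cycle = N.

cycle 1: I1 issues→MulU
cycle 2: I1 reads
cycle 5: I1 exec-done
cycle 6: I1 writes R5
cycle 7: I2 issues→MulU
cycle 8: I2 reads | I3 issues→DivU
cycle 9: I3 reads
cycle 11: I2 exec-done
cycle 12: I2 writes R0
cycle 16: I3 exec-done
cycle 17: I3 writes R4
cycle 18: I4 issues→DivU
cycle 19: I4 reads
cycle 26: I4 exec-done
cycle 27: I4 writes R1
cycle 28: I5 issues→MulU
cycle 29: I5 reads
cycle 32: I5 exec-done
cycle 33: I5 writes R1

cycle = 29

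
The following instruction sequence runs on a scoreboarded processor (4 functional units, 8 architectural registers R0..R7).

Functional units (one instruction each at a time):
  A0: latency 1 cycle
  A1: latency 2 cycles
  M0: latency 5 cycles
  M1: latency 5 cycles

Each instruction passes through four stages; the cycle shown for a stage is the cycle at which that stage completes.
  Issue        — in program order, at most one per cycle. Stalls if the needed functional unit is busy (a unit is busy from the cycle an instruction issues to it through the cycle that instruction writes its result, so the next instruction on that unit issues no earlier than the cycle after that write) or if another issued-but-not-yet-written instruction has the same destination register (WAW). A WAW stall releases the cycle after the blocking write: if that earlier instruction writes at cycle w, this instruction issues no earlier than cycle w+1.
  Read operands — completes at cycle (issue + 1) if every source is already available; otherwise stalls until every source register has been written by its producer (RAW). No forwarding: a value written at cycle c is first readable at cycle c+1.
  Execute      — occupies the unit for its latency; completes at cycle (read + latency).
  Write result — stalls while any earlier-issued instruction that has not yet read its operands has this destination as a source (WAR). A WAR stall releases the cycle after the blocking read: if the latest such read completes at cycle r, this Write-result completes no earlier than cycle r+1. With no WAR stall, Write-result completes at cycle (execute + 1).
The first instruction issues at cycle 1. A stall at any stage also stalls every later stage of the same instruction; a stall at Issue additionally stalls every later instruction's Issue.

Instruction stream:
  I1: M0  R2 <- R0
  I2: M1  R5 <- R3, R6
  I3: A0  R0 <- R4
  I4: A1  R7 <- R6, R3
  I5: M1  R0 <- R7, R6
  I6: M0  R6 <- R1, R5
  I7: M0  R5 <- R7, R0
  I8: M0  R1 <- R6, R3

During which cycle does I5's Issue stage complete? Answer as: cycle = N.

cycle 1: I1 issues→M0
cycle 2: I1 reads | I2 issues→M1
cycle 3: I2 reads | I3 issues→A0
cycle 4: I3 reads | I4 issues→A1
cycle 5: I3 exec-done | I4 reads
cycle 6: I3 writes R0
cycle 7: I1 exec-done | I4 exec-done
cycle 8: I1 writes R2 | I2 exec-done | I4 writes R7
cycle 9: I2 writes R5
cycle 10: I5 issues→M1
cycle 11: I5 reads | I6 issues→M0
cycle 12: I6 reads
cycle 16: I5 exec-done
cycle 17: I5 writes R0 | I6 exec-done
cycle 18: I6 writes R6
cycle 19: I7 issues→M0
cycle 20: I7 reads
cycle 25: I7 exec-done
cycle 26: I7 writes R5
cycle 27: I8 issues→M0
cycle 28: I8 reads
cycle 33: I8 exec-done
cycle 34: I8 writes R1

cycle = 10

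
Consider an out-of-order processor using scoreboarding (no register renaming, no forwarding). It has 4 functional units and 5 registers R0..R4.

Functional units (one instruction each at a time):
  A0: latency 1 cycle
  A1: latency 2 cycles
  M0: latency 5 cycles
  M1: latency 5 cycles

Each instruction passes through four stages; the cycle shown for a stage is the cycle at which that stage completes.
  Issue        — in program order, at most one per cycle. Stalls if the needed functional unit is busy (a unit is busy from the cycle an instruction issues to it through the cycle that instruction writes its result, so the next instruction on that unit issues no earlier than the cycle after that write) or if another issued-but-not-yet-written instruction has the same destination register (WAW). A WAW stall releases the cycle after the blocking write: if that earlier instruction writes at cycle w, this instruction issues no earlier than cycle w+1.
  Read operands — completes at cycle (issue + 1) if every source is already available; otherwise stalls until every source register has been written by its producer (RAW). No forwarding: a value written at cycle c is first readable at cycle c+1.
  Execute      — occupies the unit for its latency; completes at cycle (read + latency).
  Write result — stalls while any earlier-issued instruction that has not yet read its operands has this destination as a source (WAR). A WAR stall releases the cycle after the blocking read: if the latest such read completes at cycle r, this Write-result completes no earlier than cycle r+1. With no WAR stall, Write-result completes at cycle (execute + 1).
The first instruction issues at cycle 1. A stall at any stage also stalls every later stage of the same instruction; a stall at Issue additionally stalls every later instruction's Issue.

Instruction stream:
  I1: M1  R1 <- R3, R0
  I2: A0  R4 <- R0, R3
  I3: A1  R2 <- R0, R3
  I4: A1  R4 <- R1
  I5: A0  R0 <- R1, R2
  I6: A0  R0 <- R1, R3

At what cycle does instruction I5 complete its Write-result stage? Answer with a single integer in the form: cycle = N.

c1: I1 issues→M1
c2: I1 reads | I2 issues→A0
c3: I2 reads | I3 issues→A1
c4: I2 exec-done | I3 reads
c5: I2 writes R4
c6: I3 exec-done
c7: I1 exec-done | I3 writes R2
c8: I1 writes R1 | I4 issues→A1
c9: I4 reads | I5 issues→A0
c10: I5 reads
c11: I4 exec-done | I5 exec-done
c12: I4 writes R4 | I5 writes R0
c13: I6 issues→A0
c14: I6 reads
c15: I6 exec-done
c16: I6 writes R0

cycle = 12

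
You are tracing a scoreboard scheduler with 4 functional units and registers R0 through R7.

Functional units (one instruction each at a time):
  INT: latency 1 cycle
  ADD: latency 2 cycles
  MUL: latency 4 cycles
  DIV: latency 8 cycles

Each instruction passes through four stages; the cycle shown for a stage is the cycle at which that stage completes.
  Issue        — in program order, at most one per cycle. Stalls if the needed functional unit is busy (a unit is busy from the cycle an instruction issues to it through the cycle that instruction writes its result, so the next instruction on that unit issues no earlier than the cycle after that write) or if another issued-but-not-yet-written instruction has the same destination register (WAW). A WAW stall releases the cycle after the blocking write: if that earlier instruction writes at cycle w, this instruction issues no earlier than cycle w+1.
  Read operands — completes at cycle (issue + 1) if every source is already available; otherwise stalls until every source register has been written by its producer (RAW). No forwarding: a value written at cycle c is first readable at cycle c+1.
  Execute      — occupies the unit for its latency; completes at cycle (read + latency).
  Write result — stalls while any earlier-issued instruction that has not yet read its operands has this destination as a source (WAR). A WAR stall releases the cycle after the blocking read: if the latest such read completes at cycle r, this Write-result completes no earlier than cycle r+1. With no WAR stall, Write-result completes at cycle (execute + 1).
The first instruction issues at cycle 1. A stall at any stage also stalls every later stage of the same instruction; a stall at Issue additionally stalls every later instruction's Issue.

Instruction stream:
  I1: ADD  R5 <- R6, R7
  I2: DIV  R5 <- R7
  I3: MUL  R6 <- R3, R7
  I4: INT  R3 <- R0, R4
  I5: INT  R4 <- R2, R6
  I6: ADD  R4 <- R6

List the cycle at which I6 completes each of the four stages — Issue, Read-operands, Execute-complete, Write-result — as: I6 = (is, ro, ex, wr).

[1] I1 dispatched to ADD
[2] I1 operands ready
[4] I1 complete
[5] R5←I1
[6] I2 dispatched to DIV
[7] I2 operands ready · I3 dispatched to MUL
[8] I3 operands ready · I4 dispatched to INT
[9] I4 operands ready
[10] I4 complete
[11] R3←I4
[12] I3 complete · I5 dispatched to INT
[13] R6←I3
[14] I5 operands ready
[15] I2 complete · I5 complete
[16] R5←I2 · R4←I5
[17] I6 dispatched to ADD
[18] I6 operands ready
[20] I6 complete
[21] R4←I6

I6 = (17, 18, 20, 21)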